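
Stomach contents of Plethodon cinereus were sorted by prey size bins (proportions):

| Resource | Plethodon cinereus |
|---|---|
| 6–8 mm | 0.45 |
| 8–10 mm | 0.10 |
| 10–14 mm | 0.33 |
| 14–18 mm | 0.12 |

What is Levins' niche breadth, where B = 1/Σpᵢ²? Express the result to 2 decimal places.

2.98

Σpᵢ² = 0.45² + 0.10² + 0.33² + 0.12² = 0.2025 + 0.0100 + 0.1089 + 0.0144 = 0.3358
B = 1 / 0.3358 = 2.9780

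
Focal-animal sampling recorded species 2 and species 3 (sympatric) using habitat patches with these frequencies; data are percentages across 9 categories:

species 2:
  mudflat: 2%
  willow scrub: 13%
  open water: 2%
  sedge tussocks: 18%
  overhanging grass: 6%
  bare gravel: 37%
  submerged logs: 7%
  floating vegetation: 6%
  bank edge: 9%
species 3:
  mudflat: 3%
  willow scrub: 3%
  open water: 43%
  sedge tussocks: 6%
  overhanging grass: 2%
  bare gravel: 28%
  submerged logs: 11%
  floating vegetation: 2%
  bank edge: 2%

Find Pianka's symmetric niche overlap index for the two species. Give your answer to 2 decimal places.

0.58

Convert percentages to proportions (divide by 100).
Σ p₁ᵢp₂ᵢ = 0.0006 + 0.0039 + 0.0086 + 0.0108 + 0.0012 + 0.1036 + 0.0077 + 0.0012 + 0.0018 = 0.1394
Σp_1ᵢ² = 0.02² + 0.13² + 0.02² + 0.18² + 0.06² + 0.37² + 0.07² + 0.06² + 0.09² = 0.0004 + 0.0169 + 0.0004 + 0.0324 + 0.0036 + 0.1369 + 0.0049 + 0.0036 + 0.0081 = 0.2072
Σp_2ᵢ² = 0.03² + 0.03² + 0.43² + 0.06² + 0.02² + 0.28² + 0.11² + 0.02² + 0.02² = 0.0009 + 0.0009 + 0.1849 + 0.0036 + 0.0004 + 0.0784 + 0.0121 + 0.0004 + 0.0004 = 0.2820
O = 0.1394 / √(0.2072 × 0.2820) = 0.1394 / 0.24172 = 0.5767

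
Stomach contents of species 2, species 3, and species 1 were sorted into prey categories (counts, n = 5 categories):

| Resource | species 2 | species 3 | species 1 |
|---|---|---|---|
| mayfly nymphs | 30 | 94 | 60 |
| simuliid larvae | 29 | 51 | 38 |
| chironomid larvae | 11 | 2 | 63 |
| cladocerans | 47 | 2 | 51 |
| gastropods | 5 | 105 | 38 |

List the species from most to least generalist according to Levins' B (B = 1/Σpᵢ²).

species 1 > species 2 > species 3

Proportions for species 2 (n=122): 30/122=0.2459, 29/122=0.2377, 11/122=0.0902, 47/122=0.3852, 5/122=0.0410
Proportions for species 3 (n=254): 94/254=0.3701, 51/254=0.2008, 2/254=0.0079, 2/254=0.0079, 105/254=0.4134
Proportions for species 1 (n=250): 60/250=0.2400, 38/250=0.1520, 63/250=0.2520, 51/250=0.2040, 38/250=0.1520
Σp_2ᵢ² = 0.2459² + 0.2377² + 0.0902² + 0.3852² + 0.0410² = 0.060467 + 0.056501 + 0.008136 + 0.148379 + 0.001681 = 0.275164
B_2 = 1 / 0.275164 = 3.6342
Σp_3ᵢ² = 0.3701² + 0.2008² + 0.0079² + 0.0079² + 0.4134² = 0.136974 + 0.040321 + 0.000062 + 0.000062 + 0.170900 = 0.348319
B_3 = 1 / 0.348319 = 2.8709
Σp_1ᵢ² = 0.2400² + 0.1520² + 0.2520² + 0.2040² + 0.1520² = 0.057600 + 0.023104 + 0.063504 + 0.041616 + 0.023104 = 0.208928
B_1 = 1 / 0.208928 = 4.7863
Ranking by B (broadest → narrowest): species 1 (4.79) > species 2 (3.63) > species 3 (2.87)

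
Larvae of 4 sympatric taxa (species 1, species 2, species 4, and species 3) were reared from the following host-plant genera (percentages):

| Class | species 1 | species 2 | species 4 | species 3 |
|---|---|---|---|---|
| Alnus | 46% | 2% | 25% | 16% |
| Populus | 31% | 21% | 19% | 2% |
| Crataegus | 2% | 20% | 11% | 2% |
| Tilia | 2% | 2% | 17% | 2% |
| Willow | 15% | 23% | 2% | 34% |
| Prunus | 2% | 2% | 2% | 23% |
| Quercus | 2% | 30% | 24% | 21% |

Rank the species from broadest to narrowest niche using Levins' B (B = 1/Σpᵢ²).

Convert percentages to proportions (divide by 100).
Σp_1ᵢ² = 0.46² + 0.31² + 0.02² + 0.02² + 0.15² + 0.02² + 0.02² = 0.2116 + 0.0961 + 0.0004 + 0.0004 + 0.0225 + 0.0004 + 0.0004 = 0.3318
B_1 = 1 / 0.3318 = 3.0139
Σp_2ᵢ² = 0.02² + 0.21² + 0.20² + 0.02² + 0.23² + 0.02² + 0.30² = 0.0004 + 0.0441 + 0.0400 + 0.0004 + 0.0529 + 0.0004 + 0.0900 = 0.2282
B_2 = 1 / 0.2282 = 4.3821
Σp_4ᵢ² = 0.25² + 0.19² + 0.11² + 0.17² + 0.02² + 0.02² + 0.24² = 0.0625 + 0.0361 + 0.0121 + 0.0289 + 0.0004 + 0.0004 + 0.0576 = 0.1980
B_4 = 1 / 0.1980 = 5.0505
Σp_3ᵢ² = 0.16² + 0.02² + 0.02² + 0.02² + 0.34² + 0.23² + 0.21² = 0.0256 + 0.0004 + 0.0004 + 0.0004 + 0.1156 + 0.0529 + 0.0441 = 0.2394
B_3 = 1 / 0.2394 = 4.1771
Ranking by B (broadest → narrowest): species 4 (5.05) > species 2 (4.38) > species 3 (4.18) > species 1 (3.01)

species 4 > species 2 > species 3 > species 1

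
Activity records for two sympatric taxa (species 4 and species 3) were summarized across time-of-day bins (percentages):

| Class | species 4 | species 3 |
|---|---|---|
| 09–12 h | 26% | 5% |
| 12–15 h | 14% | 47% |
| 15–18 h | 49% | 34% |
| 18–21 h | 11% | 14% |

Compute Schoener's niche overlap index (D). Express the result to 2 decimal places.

0.64

Convert percentages to proportions (divide by 100).
Σ|p₁ᵢ − p₂ᵢ| = 0.21 + 0.33 + 0.15 + 0.03 = 0.72
D = 1 − ½ × 0.72 = 1 − 0.360 = 0.6400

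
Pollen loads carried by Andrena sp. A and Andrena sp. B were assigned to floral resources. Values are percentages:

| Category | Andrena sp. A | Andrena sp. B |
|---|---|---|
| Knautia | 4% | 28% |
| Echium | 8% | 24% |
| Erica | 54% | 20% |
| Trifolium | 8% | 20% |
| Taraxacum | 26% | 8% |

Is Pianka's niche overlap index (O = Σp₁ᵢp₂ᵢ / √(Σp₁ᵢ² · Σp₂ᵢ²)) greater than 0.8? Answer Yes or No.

No

Convert percentages to proportions (divide by 100).
Σ p₁ᵢp₂ᵢ = 0.0112 + 0.0192 + 0.1080 + 0.0160 + 0.0208 = 0.1752
Σp_1ᵢ² = 0.04² + 0.08² + 0.54² + 0.08² + 0.26² = 0.0016 + 0.0064 + 0.2916 + 0.0064 + 0.0676 = 0.3736
Σp_2ᵢ² = 0.28² + 0.24² + 0.20² + 0.20² + 0.08² = 0.0784 + 0.0576 + 0.0400 + 0.0400 + 0.0064 = 0.2224
O = 0.1752 / √(0.3736 × 0.2224) = 0.1752 / 0.28825 = 0.6078
O = 0.6078 < 0.8 → No.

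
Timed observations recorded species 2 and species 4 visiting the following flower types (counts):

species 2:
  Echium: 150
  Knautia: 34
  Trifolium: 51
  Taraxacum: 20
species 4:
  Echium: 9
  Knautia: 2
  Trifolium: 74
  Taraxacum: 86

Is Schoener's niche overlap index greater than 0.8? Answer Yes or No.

Proportions for species 2 (n=255): 150/255=0.5882, 34/255=0.1333, 51/255=0.2000, 20/255=0.0784
Proportions for species 4 (n=171): 9/171=0.0526, 2/171=0.0117, 74/171=0.4327, 86/171=0.5029
Σ|p₁ᵢ − p₂ᵢ| = 0.5356 + 0.1216 + 0.2327 + 0.4245 = 1.3144
D = 1 − ½ × 1.3144 = 1 − 0.65720 = 0.34280
D = 0.34280 < 0.8 → No.

No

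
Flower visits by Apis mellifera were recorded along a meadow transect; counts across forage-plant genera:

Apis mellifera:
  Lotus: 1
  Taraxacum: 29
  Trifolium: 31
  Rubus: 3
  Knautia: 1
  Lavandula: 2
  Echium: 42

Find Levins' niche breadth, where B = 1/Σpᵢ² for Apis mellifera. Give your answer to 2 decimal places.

Proportions for Apis mellifera (n=109): 1/109=0.0092, 29/109=0.2661, 31/109=0.2844, 3/109=0.0275, 1/109=0.0092, 2/109=0.0183, 42/109=0.3853
Σpᵢ² = 0.0092² + 0.2661² + 0.2844² + 0.0275² + 0.0092² + 0.0183² + 0.3853² = 0.000085 + 0.070809 + 0.080883 + 0.000756 + 0.000085 + 0.000335 + 0.148456 = 0.301409
B = 1 / 0.301409 = 3.3178

3.32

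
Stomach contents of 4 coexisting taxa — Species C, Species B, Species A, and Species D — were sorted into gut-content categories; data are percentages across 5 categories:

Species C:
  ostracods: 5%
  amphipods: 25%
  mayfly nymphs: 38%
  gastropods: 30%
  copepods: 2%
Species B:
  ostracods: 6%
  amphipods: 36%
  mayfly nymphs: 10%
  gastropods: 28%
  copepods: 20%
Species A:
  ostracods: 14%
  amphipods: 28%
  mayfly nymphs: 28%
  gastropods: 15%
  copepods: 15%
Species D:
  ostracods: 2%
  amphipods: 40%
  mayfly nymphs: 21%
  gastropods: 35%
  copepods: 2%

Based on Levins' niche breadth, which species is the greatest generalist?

Species A

Convert percentages to proportions (divide by 100).
Σp_Cᵢ² = 0.05² + 0.25² + 0.38² + 0.30² + 0.02² = 0.0025 + 0.0625 + 0.1444 + 0.0900 + 0.0004 = 0.2998
B_C = 1 / 0.2998 = 3.3356
Σp_Bᵢ² = 0.06² + 0.36² + 0.10² + 0.28² + 0.20² = 0.0036 + 0.1296 + 0.0100 + 0.0784 + 0.0400 = 0.2616
B_B = 1 / 0.2616 = 3.8226
Σp_Aᵢ² = 0.14² + 0.28² + 0.28² + 0.15² + 0.15² = 0.0196 + 0.0784 + 0.0784 + 0.0225 + 0.0225 = 0.2214
B_A = 1 / 0.2214 = 4.5167
Σp_Dᵢ² = 0.02² + 0.40² + 0.21² + 0.35² + 0.02² = 0.0004 + 0.1600 + 0.0441 + 0.1225 + 0.0004 = 0.3274
B_D = 1 / 0.3274 = 3.0544
Highest B → broadest niche (most generalist): Species A (B = 4.52).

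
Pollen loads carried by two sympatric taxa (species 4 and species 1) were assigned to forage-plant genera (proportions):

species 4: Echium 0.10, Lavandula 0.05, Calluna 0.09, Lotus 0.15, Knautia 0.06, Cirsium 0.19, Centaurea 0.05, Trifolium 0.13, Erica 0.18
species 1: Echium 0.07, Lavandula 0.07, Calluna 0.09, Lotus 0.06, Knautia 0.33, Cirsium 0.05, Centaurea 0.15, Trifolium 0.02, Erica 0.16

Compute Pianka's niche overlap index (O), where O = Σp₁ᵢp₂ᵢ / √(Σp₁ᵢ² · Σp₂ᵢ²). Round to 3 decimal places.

Σ p₁ᵢp₂ᵢ = 0.0070 + 0.0035 + 0.0081 + 0.0090 + 0.0198 + 0.0095 + 0.0075 + 0.0026 + 0.0288 = 0.0958
Σp_1ᵢ² = 0.10² + 0.05² + 0.09² + 0.15² + 0.06² + 0.19² + 0.05² + 0.13² + 0.18² = 0.0100 + 0.0025 + 0.0081 + 0.0225 + 0.0036 + 0.0361 + 0.0025 + 0.0169 + 0.0324 = 0.1346
Σp_2ᵢ² = 0.07² + 0.07² + 0.09² + 0.06² + 0.33² + 0.05² + 0.15² + 0.02² + 0.16² = 0.0049 + 0.0049 + 0.0081 + 0.0036 + 0.1089 + 0.0025 + 0.0225 + 0.0004 + 0.0256 = 0.1814
O = 0.0958 / √(0.1346 × 0.1814) = 0.0958 / 0.156258 = 0.61309

0.613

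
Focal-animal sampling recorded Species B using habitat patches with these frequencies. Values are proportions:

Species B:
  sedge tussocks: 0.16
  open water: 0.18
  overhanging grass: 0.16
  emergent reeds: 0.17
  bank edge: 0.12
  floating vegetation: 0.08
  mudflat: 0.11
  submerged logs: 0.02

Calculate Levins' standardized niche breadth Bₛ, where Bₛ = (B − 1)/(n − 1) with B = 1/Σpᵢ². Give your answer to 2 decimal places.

Σpᵢ² = 0.16² + 0.18² + 0.16² + 0.17² + 0.12² + 0.08² + 0.11² + 0.02² = 0.0256 + 0.0324 + 0.0256 + 0.0289 + 0.0144 + 0.0064 + 0.0121 + 0.0004 = 0.1458
B = 1 / 0.1458 = 6.8587
Bₛ = (B − 1)/(n − 1) = (6.8587 − 1)/(8 − 1) = 5.8587/7 = 0.8370

0.84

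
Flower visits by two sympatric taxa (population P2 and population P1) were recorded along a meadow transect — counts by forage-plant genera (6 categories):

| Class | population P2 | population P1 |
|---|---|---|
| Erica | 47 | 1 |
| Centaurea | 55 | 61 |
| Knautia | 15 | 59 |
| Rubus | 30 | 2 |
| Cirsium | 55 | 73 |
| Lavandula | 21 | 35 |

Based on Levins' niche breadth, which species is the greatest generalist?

population P2

Proportions for population P2 (n=223): 47/223=0.2108, 55/223=0.2466, 15/223=0.0673, 30/223=0.1345, 55/223=0.2466, 21/223=0.0942
Proportions for population P1 (n=231): 1/231=0.0043, 61/231=0.2641, 59/231=0.2554, 2/231=0.0087, 73/231=0.3160, 35/231=0.1515
Σp_P2ᵢ² = 0.2108² + 0.2466² + 0.0673² + 0.1345² + 0.2466² + 0.0942² = 0.044437 + 0.060812 + 0.004529 + 0.018090 + 0.060812 + 0.008874 = 0.197554
B_P2 = 1 / 0.197554 = 5.0619
Σp_P1ᵢ² = 0.0043² + 0.2641² + 0.2554² + 0.0087² + 0.3160² + 0.1515² = 0.000018 + 0.069749 + 0.065229 + 0.000076 + 0.099856 + 0.022952 = 0.257880
B_P1 = 1 / 0.257880 = 3.8778
Highest B → broadest niche (most generalist): population P2 (B = 5.06).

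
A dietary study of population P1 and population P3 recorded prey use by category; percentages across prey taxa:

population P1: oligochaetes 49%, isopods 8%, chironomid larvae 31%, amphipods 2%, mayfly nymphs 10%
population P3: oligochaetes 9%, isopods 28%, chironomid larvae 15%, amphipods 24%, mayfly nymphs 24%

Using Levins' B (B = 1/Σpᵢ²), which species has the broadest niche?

population P3

Convert percentages to proportions (divide by 100).
Σp_P1ᵢ² = 0.49² + 0.08² + 0.31² + 0.02² + 0.10² = 0.2401 + 0.0064 + 0.0961 + 0.0004 + 0.0100 = 0.3530
B_P1 = 1 / 0.3530 = 2.8329
Σp_P3ᵢ² = 0.09² + 0.28² + 0.15² + 0.24² + 0.24² = 0.0081 + 0.0784 + 0.0225 + 0.0576 + 0.0576 = 0.2242
B_P3 = 1 / 0.2242 = 4.4603
Highest B → broadest niche (most generalist): population P3 (B = 4.46).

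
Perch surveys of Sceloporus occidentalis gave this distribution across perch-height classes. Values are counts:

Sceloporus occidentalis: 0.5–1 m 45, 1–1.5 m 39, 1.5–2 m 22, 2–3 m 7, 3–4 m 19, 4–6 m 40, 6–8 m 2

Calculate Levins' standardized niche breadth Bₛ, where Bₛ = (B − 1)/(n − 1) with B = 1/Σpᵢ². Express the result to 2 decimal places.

Proportions for Sceloporus occidentalis (n=174): 45/174=0.2586, 39/174=0.2241, 22/174=0.1264, 7/174=0.0402, 19/174=0.1092, 40/174=0.2299, 2/174=0.0115
Σpᵢ² = 0.2586² + 0.2241² + 0.1264² + 0.0402² + 0.1092² + 0.2299² + 0.0115² = 0.066874 + 0.050221 + 0.015977 + 0.001616 + 0.011925 + 0.052854 + 0.000132 = 0.199599
B = 1 / 0.199599 = 5.0100
Bₛ = (B − 1)/(n − 1) = (5.0100 − 1)/(7 − 1) = 4.0100/6 = 0.6683

0.67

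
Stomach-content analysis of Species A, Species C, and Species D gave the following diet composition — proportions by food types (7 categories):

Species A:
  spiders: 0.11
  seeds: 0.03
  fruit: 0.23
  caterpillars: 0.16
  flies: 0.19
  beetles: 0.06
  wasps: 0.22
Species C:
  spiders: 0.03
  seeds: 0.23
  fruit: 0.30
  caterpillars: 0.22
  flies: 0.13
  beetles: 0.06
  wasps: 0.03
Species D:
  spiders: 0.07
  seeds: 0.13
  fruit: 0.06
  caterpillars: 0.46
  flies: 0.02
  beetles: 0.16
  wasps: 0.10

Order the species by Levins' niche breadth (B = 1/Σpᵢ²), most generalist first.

Σp_Aᵢ² = 0.11² + 0.03² + 0.23² + 0.16² + 0.19² + 0.06² + 0.22² = 0.0121 + 0.0009 + 0.0529 + 0.0256 + 0.0361 + 0.0036 + 0.0484 = 0.1796
B_A = 1 / 0.1796 = 5.5679
Σp_Cᵢ² = 0.03² + 0.23² + 0.30² + 0.22² + 0.13² + 0.06² + 0.03² = 0.0009 + 0.0529 + 0.0900 + 0.0484 + 0.0169 + 0.0036 + 0.0009 = 0.2136
B_C = 1 / 0.2136 = 4.6816
Σp_Dᵢ² = 0.07² + 0.13² + 0.06² + 0.46² + 0.02² + 0.16² + 0.10² = 0.0049 + 0.0169 + 0.0036 + 0.2116 + 0.0004 + 0.0256 + 0.0100 = 0.2730
B_D = 1 / 0.2730 = 3.6630
Ranking by B (broadest → narrowest): Species A (5.57) > Species C (4.68) > Species D (3.66)

Species A > Species C > Species D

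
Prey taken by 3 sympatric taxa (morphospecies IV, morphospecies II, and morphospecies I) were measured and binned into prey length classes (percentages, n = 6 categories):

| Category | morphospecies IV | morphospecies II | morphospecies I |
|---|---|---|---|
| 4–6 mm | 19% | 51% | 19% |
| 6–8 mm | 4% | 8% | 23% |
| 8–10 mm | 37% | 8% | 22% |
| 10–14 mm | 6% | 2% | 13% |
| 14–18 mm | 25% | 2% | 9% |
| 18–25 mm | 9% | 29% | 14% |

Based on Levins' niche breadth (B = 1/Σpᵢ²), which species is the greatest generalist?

Convert percentages to proportions (divide by 100).
Σp_IVᵢ² = 0.19² + 0.04² + 0.37² + 0.06² + 0.25² + 0.09² = 0.0361 + 0.0016 + 0.1369 + 0.0036 + 0.0625 + 0.0081 = 0.2488
B_IV = 1 / 0.2488 = 4.0193
Σp_IIᵢ² = 0.51² + 0.08² + 0.08² + 0.02² + 0.02² + 0.29² = 0.2601 + 0.0064 + 0.0064 + 0.0004 + 0.0004 + 0.0841 = 0.3578
B_II = 1 / 0.3578 = 2.7949
Σp_Iᵢ² = 0.19² + 0.23² + 0.22² + 0.13² + 0.09² + 0.14² = 0.0361 + 0.0529 + 0.0484 + 0.0169 + 0.0081 + 0.0196 = 0.1820
B_I = 1 / 0.1820 = 5.4945
Highest B → broadest niche (most generalist): morphospecies I (B = 5.49).

morphospecies I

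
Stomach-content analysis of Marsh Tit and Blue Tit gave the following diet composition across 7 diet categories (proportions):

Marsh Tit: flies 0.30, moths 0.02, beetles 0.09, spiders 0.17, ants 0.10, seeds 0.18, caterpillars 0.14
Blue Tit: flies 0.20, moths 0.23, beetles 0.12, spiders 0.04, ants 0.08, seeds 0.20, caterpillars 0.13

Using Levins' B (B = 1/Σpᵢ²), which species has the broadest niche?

Blue Tit

Σp_Marsᵢ² = 0.30² + 0.02² + 0.09² + 0.17² + 0.10² + 0.18² + 0.14² = 0.0900 + 0.0004 + 0.0081 + 0.0289 + 0.0100 + 0.0324 + 0.0196 = 0.1894
B_Mars = 1 / 0.1894 = 5.2798
Σp_Blueᵢ² = 0.20² + 0.23² + 0.12² + 0.04² + 0.08² + 0.20² + 0.13² = 0.0400 + 0.0529 + 0.0144 + 0.0016 + 0.0064 + 0.0400 + 0.0169 = 0.1722
B_Blue = 1 / 0.1722 = 5.8072
Highest B → broadest niche (most generalist): Blue Tit (B = 5.81).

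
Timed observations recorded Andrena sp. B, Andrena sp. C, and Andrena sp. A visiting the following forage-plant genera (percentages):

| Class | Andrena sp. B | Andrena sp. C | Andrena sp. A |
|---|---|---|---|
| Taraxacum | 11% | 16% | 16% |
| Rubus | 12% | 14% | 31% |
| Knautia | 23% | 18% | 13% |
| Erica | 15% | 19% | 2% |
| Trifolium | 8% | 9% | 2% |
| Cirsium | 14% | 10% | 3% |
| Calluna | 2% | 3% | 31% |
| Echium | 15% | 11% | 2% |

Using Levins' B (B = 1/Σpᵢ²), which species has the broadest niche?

Convert percentages to proportions (divide by 100).
Σp_Bᵢ² = 0.11² + 0.12² + 0.23² + 0.15² + 0.08² + 0.14² + 0.02² + 0.15² = 0.0121 + 0.0144 + 0.0529 + 0.0225 + 0.0064 + 0.0196 + 0.0004 + 0.0225 = 0.1508
B_B = 1 / 0.1508 = 6.6313
Σp_Cᵢ² = 0.16² + 0.14² + 0.18² + 0.19² + 0.09² + 0.10² + 0.03² + 0.11² = 0.0256 + 0.0196 + 0.0324 + 0.0361 + 0.0081 + 0.0100 + 0.0009 + 0.0121 = 0.1448
B_C = 1 / 0.1448 = 6.9061
Σp_Aᵢ² = 0.16² + 0.31² + 0.13² + 0.02² + 0.02² + 0.03² + 0.31² + 0.02² = 0.0256 + 0.0961 + 0.0169 + 0.0004 + 0.0004 + 0.0009 + 0.0961 + 0.0004 = 0.2368
B_A = 1 / 0.2368 = 4.2230
Highest B → broadest niche (most generalist): Andrena sp. C (B = 6.91).

Andrena sp. C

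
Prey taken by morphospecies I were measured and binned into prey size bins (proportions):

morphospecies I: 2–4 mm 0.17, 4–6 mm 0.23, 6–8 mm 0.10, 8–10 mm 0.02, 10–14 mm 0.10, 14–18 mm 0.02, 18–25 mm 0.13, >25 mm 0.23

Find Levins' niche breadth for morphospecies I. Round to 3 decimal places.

5.800

Σpᵢ² = 0.17² + 0.23² + 0.10² + 0.02² + 0.10² + 0.02² + 0.13² + 0.23² = 0.0289 + 0.0529 + 0.0100 + 0.0004 + 0.0100 + 0.0004 + 0.0169 + 0.0529 = 0.1724
B = 1 / 0.1724 = 5.80046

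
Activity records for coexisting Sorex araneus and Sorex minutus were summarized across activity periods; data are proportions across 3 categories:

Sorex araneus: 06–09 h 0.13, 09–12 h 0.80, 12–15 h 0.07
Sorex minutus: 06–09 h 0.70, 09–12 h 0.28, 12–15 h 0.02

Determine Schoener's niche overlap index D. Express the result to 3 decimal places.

Σ|p₁ᵢ − p₂ᵢ| = 0.57 + 0.52 + 0.05 = 1.14
D = 1 − ½ × 1.14 = 1 − 0.570 = 0.43000

0.430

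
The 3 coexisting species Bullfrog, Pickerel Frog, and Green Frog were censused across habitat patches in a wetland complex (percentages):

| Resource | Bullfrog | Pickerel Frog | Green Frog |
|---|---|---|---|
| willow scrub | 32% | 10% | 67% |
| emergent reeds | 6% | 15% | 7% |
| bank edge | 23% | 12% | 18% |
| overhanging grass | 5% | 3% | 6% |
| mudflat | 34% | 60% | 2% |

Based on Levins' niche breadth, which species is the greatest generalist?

Bullfrog

Convert percentages to proportions (divide by 100).
Σp_Bullᵢ² = 0.32² + 0.06² + 0.23² + 0.05² + 0.34² = 0.1024 + 0.0036 + 0.0529 + 0.0025 + 0.1156 = 0.2770
B_Bull = 1 / 0.2770 = 3.6101
Σp_Pickᵢ² = 0.10² + 0.15² + 0.12² + 0.03² + 0.60² = 0.0100 + 0.0225 + 0.0144 + 0.0009 + 0.3600 = 0.4078
B_Pick = 1 / 0.4078 = 2.4522
Σp_Greeᵢ² = 0.67² + 0.07² + 0.18² + 0.06² + 0.02² = 0.4489 + 0.0049 + 0.0324 + 0.0036 + 0.0004 = 0.4902
B_Gree = 1 / 0.4902 = 2.0400
Highest B → broadest niche (most generalist): Bullfrog (B = 3.61).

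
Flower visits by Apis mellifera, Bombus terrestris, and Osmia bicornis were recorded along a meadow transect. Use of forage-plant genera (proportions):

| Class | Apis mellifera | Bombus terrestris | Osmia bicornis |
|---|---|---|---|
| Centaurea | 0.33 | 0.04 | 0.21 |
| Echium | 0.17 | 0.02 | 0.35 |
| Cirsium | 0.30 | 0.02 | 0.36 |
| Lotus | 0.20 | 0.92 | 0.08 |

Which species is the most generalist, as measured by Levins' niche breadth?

Σp_mellᵢ² = 0.33² + 0.17² + 0.30² + 0.20² = 0.1089 + 0.0289 + 0.0900 + 0.0400 = 0.2678
B_mell = 1 / 0.2678 = 3.7341
Σp_terrᵢ² = 0.04² + 0.02² + 0.02² + 0.92² = 0.0016 + 0.0004 + 0.0004 + 0.8464 = 0.8488
B_terr = 1 / 0.8488 = 1.1781
Σp_bicoᵢ² = 0.21² + 0.35² + 0.36² + 0.08² = 0.0441 + 0.1225 + 0.1296 + 0.0064 = 0.3026
B_bico = 1 / 0.3026 = 3.3047
Highest B → broadest niche (most generalist): Apis mellifera (B = 3.73).

Apis mellifera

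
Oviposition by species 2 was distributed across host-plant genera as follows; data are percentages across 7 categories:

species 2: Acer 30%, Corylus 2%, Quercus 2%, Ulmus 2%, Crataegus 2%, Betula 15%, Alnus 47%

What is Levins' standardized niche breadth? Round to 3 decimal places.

0.331

Convert percentages to proportions (divide by 100).
Σpᵢ² = 0.30² + 0.02² + 0.02² + 0.02² + 0.02² + 0.15² + 0.47² = 0.0900 + 0.0004 + 0.0004 + 0.0004 + 0.0004 + 0.0225 + 0.2209 = 0.3350
B = 1 / 0.3350 = 2.98507
Bₛ = (B − 1)/(n − 1) = (2.98507 − 1)/(7 − 1) = 1.98507/6 = 0.33085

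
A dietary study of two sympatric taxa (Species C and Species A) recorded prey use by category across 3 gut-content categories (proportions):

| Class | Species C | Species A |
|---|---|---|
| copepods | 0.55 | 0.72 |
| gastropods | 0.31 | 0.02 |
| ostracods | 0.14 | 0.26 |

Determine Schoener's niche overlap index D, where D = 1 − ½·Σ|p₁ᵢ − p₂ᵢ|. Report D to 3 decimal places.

0.710

Σ|p₁ᵢ − p₂ᵢ| = 0.17 + 0.29 + 0.12 = 0.58
D = 1 − ½ × 0.58 = 1 − 0.290 = 0.71000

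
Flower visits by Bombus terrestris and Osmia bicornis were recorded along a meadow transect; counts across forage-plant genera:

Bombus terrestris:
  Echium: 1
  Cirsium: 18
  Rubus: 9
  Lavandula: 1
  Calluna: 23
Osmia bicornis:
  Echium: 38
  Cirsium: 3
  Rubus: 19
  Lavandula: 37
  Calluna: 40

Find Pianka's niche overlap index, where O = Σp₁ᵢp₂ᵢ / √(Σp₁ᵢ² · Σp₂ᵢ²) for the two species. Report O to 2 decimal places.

Proportions for Bombus terrestris (n=52): 1/52=0.0192, 18/52=0.3462, 9/52=0.1731, 1/52=0.0192, 23/52=0.4423
Proportions for Osmia bicornis (n=137): 38/137=0.2774, 3/137=0.0219, 19/137=0.1387, 37/137=0.2701, 40/137=0.2920
Σ p₁ᵢp₂ᵢ = 0.005326 + 0.007582 + 0.024009 + 0.005186 + 0.129152 = 0.171255
Σp_1ᵢ² = 0.0192² + 0.3462² + 0.1731² + 0.0192² + 0.4423² = 0.000369 + 0.119854 + 0.029964 + 0.000369 + 0.195629 = 0.346185
Σp_2ᵢ² = 0.2774² + 0.0219² + 0.1387² + 0.2701² + 0.2920² = 0.076951 + 0.000480 + 0.019238 + 0.072954 + 0.085264 = 0.254887
O = 0.171255 / √(0.346185 × 0.254887) = 0.171255 / 0.2970489 = 0.5765

0.58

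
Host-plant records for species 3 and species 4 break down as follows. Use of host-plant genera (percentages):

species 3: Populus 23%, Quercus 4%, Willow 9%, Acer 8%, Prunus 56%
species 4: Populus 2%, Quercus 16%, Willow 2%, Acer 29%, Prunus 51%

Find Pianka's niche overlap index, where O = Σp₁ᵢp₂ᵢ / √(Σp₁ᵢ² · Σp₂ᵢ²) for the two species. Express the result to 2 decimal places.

Convert percentages to proportions (divide by 100).
Σ p₁ᵢp₂ᵢ = 0.0046 + 0.0064 + 0.0018 + 0.0232 + 0.2856 = 0.3216
Σp_1ᵢ² = 0.23² + 0.04² + 0.09² + 0.08² + 0.56² = 0.0529 + 0.0016 + 0.0081 + 0.0064 + 0.3136 = 0.3826
Σp_2ᵢ² = 0.02² + 0.16² + 0.02² + 0.29² + 0.51² = 0.0004 + 0.0256 + 0.0004 + 0.0841 + 0.2601 = 0.3706
O = 0.3216 / √(0.3826 × 0.3706) = 0.3216 / 0.37655 = 0.8541

0.85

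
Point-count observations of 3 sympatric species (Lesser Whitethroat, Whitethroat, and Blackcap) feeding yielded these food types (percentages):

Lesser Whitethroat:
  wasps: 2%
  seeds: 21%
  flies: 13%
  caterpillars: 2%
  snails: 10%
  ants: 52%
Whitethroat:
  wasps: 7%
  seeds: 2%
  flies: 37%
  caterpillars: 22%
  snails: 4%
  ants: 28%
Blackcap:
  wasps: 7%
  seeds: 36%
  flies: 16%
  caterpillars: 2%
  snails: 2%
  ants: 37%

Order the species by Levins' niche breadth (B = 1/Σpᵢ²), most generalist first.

Whitethroat > Blackcap > Lesser Whitethroat

Convert percentages to proportions (divide by 100).
Σp_Lessᵢ² = 0.02² + 0.21² + 0.13² + 0.02² + 0.10² + 0.52² = 0.0004 + 0.0441 + 0.0169 + 0.0004 + 0.0100 + 0.2704 = 0.3422
B_Less = 1 / 0.3422 = 2.9223
Σp_Whitᵢ² = 0.07² + 0.02² + 0.37² + 0.22² + 0.04² + 0.28² = 0.0049 + 0.0004 + 0.1369 + 0.0484 + 0.0016 + 0.0784 = 0.2706
B_Whit = 1 / 0.2706 = 3.6955
Σp_Blacᵢ² = 0.07² + 0.36² + 0.16² + 0.02² + 0.02² + 0.37² = 0.0049 + 0.1296 + 0.0256 + 0.0004 + 0.0004 + 0.1369 = 0.2978
B_Blac = 1 / 0.2978 = 3.3580
Ranking by B (broadest → narrowest): Whitethroat (3.70) > Blackcap (3.36) > Lesser Whitethroat (2.92)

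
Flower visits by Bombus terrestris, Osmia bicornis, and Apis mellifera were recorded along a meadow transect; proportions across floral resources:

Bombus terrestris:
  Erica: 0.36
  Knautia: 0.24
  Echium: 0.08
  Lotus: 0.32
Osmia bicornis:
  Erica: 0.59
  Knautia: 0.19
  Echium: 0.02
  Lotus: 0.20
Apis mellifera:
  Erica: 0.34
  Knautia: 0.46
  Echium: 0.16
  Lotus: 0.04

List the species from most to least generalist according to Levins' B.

Σp_terrᵢ² = 0.36² + 0.24² + 0.08² + 0.32² = 0.1296 + 0.0576 + 0.0064 + 0.1024 = 0.2960
B_terr = 1 / 0.2960 = 3.3784
Σp_bicoᵢ² = 0.59² + 0.19² + 0.02² + 0.20² = 0.3481 + 0.0361 + 0.0004 + 0.0400 = 0.4246
B_bico = 1 / 0.4246 = 2.3552
Σp_mellᵢ² = 0.34² + 0.46² + 0.16² + 0.04² = 0.1156 + 0.2116 + 0.0256 + 0.0016 = 0.3544
B_mell = 1 / 0.3544 = 2.8217
Ranking by B (broadest → narrowest): Bombus terrestris (3.38) > Apis mellifera (2.82) > Osmia bicornis (2.36)

Bombus terrestris > Apis mellifera > Osmia bicornis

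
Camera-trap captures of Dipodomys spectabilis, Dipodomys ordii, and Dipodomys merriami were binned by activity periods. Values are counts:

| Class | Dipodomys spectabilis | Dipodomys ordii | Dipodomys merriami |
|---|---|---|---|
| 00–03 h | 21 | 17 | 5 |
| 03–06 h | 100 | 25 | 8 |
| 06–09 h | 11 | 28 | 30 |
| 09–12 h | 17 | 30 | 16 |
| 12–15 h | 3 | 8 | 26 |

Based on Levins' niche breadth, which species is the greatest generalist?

Proportions for Dipodomys spectabilis (n=152): 21/152=0.1382, 100/152=0.6579, 11/152=0.0724, 17/152=0.1118, 3/152=0.0197
Proportions for Dipodomys ordii (n=108): 17/108=0.1574, 25/108=0.2315, 28/108=0.2593, 30/108=0.2778, 8/108=0.0741
Proportions for Dipodomys merriami (n=85): 5/85=0.0588, 8/85=0.0941, 30/85=0.3529, 16/85=0.1882, 26/85=0.3059
Σp_specᵢ² = 0.1382² + 0.6579² + 0.0724² + 0.1118² + 0.0197² = 0.019099 + 0.432832 + 0.005242 + 0.012499 + 0.000388 = 0.470060
B_spec = 1 / 0.470060 = 2.1274
Σp_ordiᵢ² = 0.1574² + 0.2315² + 0.2593² + 0.2778² + 0.0741² = 0.024775 + 0.053592 + 0.067236 + 0.077173 + 0.005491 = 0.228267
B_ordi = 1 / 0.228267 = 4.3808
Σp_merrᵢ² = 0.0588² + 0.0941² + 0.3529² + 0.1882² + 0.3059² = 0.003457 + 0.008855 + 0.124538 + 0.035419 + 0.093575 = 0.265844
B_merr = 1 / 0.265844 = 3.7616
Highest B → broadest niche (most generalist): Dipodomys ordii (B = 4.38).

Dipodomys ordii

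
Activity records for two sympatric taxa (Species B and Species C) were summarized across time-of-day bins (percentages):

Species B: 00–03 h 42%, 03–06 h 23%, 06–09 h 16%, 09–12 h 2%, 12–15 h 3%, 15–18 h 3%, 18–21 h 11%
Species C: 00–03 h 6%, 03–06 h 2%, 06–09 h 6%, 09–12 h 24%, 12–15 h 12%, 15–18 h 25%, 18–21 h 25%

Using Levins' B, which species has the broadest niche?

Convert percentages to proportions (divide by 100).
Σp_Bᵢ² = 0.42² + 0.23² + 0.16² + 0.02² + 0.03² + 0.03² + 0.11² = 0.1764 + 0.0529 + 0.0256 + 0.0004 + 0.0009 + 0.0009 + 0.0121 = 0.2692
B_B = 1 / 0.2692 = 3.7147
Σp_Cᵢ² = 0.06² + 0.02² + 0.06² + 0.24² + 0.12² + 0.25² + 0.25² = 0.0036 + 0.0004 + 0.0036 + 0.0576 + 0.0144 + 0.0625 + 0.0625 = 0.2046
B_C = 1 / 0.2046 = 4.8876
Highest B → broadest niche (most generalist): Species C (B = 4.89).

Species C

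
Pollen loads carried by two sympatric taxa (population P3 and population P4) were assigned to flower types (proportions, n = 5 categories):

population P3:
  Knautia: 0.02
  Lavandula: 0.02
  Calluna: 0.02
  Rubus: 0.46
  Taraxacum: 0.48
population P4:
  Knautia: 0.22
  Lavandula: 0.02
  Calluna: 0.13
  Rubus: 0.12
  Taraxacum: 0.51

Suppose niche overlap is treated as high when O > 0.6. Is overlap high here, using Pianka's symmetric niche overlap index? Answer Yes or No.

Σ p₁ᵢp₂ᵢ = 0.0044 + 0.0004 + 0.0026 + 0.0552 + 0.2448 = 0.3074
Σp_1ᵢ² = 0.02² + 0.02² + 0.02² + 0.46² + 0.48² = 0.0004 + 0.0004 + 0.0004 + 0.2116 + 0.2304 = 0.4432
Σp_2ᵢ² = 0.22² + 0.02² + 0.13² + 0.12² + 0.51² = 0.0484 + 0.0004 + 0.0169 + 0.0144 + 0.2601 = 0.3402
O = 0.3074 / √(0.4432 × 0.3402) = 0.3074 / 0.38830 = 0.7917
O = 0.7917 > 0.6 → Yes.

Yes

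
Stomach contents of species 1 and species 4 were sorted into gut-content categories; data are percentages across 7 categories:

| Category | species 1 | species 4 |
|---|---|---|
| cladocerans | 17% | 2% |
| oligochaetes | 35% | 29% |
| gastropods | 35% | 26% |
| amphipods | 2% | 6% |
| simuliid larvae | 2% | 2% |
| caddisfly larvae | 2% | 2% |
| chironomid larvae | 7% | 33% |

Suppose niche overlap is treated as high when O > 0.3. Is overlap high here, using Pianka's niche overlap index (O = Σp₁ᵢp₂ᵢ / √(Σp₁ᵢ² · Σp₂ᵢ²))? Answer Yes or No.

Convert percentages to proportions (divide by 100).
Σ p₁ᵢp₂ᵢ = 0.0034 + 0.1015 + 0.0910 + 0.0012 + 0.0004 + 0.0004 + 0.0231 = 0.2210
Σp_1ᵢ² = 0.17² + 0.35² + 0.35² + 0.02² + 0.02² + 0.02² + 0.07² = 0.0289 + 0.1225 + 0.1225 + 0.0004 + 0.0004 + 0.0004 + 0.0049 = 0.2800
Σp_2ᵢ² = 0.02² + 0.29² + 0.26² + 0.06² + 0.02² + 0.02² + 0.33² = 0.0004 + 0.0841 + 0.0676 + 0.0036 + 0.0004 + 0.0004 + 0.1089 = 0.2654
O = 0.2210 / √(0.2800 × 0.2654) = 0.2210 / 0.27260 = 0.8107
O = 0.8107 > 0.3 → Yes.

Yes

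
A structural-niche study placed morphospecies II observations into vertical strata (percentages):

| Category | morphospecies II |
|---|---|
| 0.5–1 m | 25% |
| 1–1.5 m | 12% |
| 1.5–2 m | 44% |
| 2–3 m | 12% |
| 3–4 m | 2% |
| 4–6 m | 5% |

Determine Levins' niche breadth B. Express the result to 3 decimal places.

Convert percentages to proportions (divide by 100).
Σpᵢ² = 0.25² + 0.12² + 0.44² + 0.12² + 0.02² + 0.05² = 0.0625 + 0.0144 + 0.1936 + 0.0144 + 0.0004 + 0.0025 = 0.2878
B = 1 / 0.2878 = 3.47464

3.475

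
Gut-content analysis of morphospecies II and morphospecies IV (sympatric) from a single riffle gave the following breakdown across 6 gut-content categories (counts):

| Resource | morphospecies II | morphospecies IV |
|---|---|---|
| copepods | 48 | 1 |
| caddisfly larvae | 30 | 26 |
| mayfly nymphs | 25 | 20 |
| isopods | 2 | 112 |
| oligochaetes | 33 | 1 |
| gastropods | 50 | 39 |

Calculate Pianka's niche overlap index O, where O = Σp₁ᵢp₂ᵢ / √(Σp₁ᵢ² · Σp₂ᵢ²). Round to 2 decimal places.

Proportions for morphospecies II (n=188): 48/188=0.2553, 30/188=0.1596, 25/188=0.1330, 2/188=0.0106, 33/188=0.1755, 50/188=0.2660
Proportions for morphospecies IV (n=199): 1/199=0.0050, 26/199=0.1307, 20/199=0.1005, 112/199=0.5628, 1/199=0.0050, 39/199=0.1960
Σ p₁ᵢp₂ᵢ = 0.001277 + 0.020860 + 0.013367 + 0.005966 + 0.000878 + 0.052136 = 0.094484
Σp_1ᵢ² = 0.2553² + 0.1596² + 0.1330² + 0.0106² + 0.1755² + 0.2660² = 0.065178 + 0.025472 + 0.017689 + 0.000112 + 0.030800 + 0.070756 = 0.210007
Σp_2ᵢ² = 0.0050² + 0.1307² + 0.1005² + 0.5628² + 0.0050² + 0.1960² = 0.000025 + 0.017082 + 0.010100 + 0.316744 + 0.000025 + 0.038416 = 0.382392
O = 0.094484 / √(0.210007 × 0.382392) = 0.094484 / 0.2833814 = 0.3334

0.33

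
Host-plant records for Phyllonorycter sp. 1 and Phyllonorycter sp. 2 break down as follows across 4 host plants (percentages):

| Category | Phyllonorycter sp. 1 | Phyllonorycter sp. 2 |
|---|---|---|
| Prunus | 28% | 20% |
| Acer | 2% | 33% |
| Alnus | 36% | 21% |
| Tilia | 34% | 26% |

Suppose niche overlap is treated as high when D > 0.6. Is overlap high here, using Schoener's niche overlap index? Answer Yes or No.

Convert percentages to proportions (divide by 100).
Σ|p₁ᵢ − p₂ᵢ| = 0.08 + 0.31 + 0.15 + 0.08 = 0.62
D = 1 − ½ × 0.62 = 1 − 0.310 = 0.6900
D = 0.6900 > 0.6 → Yes.

Yes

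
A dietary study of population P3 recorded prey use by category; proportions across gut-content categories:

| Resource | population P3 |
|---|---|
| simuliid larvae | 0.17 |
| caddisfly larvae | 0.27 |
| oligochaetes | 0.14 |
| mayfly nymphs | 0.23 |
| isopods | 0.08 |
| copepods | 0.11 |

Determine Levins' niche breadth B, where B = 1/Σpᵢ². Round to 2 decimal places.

5.19

Σpᵢ² = 0.17² + 0.27² + 0.14² + 0.23² + 0.08² + 0.11² = 0.0289 + 0.0729 + 0.0196 + 0.0529 + 0.0064 + 0.0121 = 0.1928
B = 1 / 0.1928 = 5.1867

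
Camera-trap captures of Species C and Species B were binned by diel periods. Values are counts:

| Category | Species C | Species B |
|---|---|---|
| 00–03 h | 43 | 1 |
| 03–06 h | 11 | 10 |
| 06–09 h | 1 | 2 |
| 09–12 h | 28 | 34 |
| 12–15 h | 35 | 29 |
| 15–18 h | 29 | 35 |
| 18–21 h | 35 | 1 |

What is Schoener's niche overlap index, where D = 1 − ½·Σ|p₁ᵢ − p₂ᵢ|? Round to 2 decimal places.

Proportions for Species C (n=182): 43/182=0.2363, 11/182=0.0604, 1/182=0.0055, 28/182=0.1538, 35/182=0.1923, 29/182=0.1593, 35/182=0.1923
Proportions for Species B (n=112): 1/112=0.0089, 10/112=0.0893, 2/112=0.0179, 34/112=0.3036, 29/112=0.2589, 35/112=0.3125, 1/112=0.0089
Σ|p₁ᵢ − p₂ᵢ| = 0.2274 + 0.0289 + 0.0124 + 0.1498 + 0.0666 + 0.1532 + 0.1834 = 0.8217
D = 1 − ½ × 0.8217 = 1 − 0.41085 = 0.58915

0.59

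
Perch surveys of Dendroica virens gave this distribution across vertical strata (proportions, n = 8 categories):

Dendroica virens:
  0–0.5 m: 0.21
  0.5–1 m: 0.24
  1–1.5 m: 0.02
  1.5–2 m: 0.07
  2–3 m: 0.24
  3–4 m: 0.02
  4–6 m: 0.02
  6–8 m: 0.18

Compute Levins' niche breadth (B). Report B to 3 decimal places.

Σpᵢ² = 0.21² + 0.24² + 0.02² + 0.07² + 0.24² + 0.02² + 0.02² + 0.18² = 0.0441 + 0.0576 + 0.0004 + 0.0049 + 0.0576 + 0.0004 + 0.0004 + 0.0324 = 0.1978
B = 1 / 0.1978 = 5.05561

5.056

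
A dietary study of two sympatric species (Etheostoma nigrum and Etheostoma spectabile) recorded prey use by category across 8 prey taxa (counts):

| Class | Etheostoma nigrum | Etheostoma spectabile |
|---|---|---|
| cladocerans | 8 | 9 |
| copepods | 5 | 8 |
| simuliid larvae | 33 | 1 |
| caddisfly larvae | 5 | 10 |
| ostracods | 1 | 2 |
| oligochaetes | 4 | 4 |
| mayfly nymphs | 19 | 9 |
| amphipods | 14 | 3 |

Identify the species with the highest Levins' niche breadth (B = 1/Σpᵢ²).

Proportions for Etheostoma nigrum (n=89): 8/89=0.0899, 5/89=0.0562, 33/89=0.3708, 5/89=0.0562, 1/89=0.0112, 4/89=0.0449, 19/89=0.2135, 14/89=0.1573
Proportions for Etheostoma spectabile (n=46): 9/46=0.1957, 8/46=0.1739, 1/46=0.0217, 10/46=0.2174, 2/46=0.0435, 4/46=0.0870, 9/46=0.1957, 3/46=0.0652
Σp_nigrᵢ² = 0.0899² + 0.0562² + 0.3708² + 0.0562² + 0.0112² + 0.0449² + 0.2135² + 0.1573² = 0.008082 + 0.003158 + 0.137493 + 0.003158 + 0.000125 + 0.002016 + 0.045582 + 0.024743 = 0.224357
B_nigr = 1 / 0.224357 = 4.4572
Σp_specᵢ² = 0.1957² + 0.1739² + 0.0217² + 0.2174² + 0.0435² + 0.0870² + 0.1957² + 0.0652² = 0.038298 + 0.030241 + 0.000471 + 0.047263 + 0.001892 + 0.007569 + 0.038298 + 0.004251 = 0.168283
B_spec = 1 / 0.168283 = 5.9424
Highest B → broadest niche (most generalist): Etheostoma spectabile (B = 5.94).

Etheostoma spectabile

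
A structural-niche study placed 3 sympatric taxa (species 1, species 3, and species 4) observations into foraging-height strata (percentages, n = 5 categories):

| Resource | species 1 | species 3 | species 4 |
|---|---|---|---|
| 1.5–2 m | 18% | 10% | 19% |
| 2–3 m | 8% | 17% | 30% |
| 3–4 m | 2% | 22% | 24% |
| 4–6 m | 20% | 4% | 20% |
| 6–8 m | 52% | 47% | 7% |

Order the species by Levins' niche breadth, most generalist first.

Convert percentages to proportions (divide by 100).
Σp_1ᵢ² = 0.18² + 0.08² + 0.02² + 0.20² + 0.52² = 0.0324 + 0.0064 + 0.0004 + 0.0400 + 0.2704 = 0.3496
B_1 = 1 / 0.3496 = 2.8604
Σp_3ᵢ² = 0.10² + 0.17² + 0.22² + 0.04² + 0.47² = 0.0100 + 0.0289 + 0.0484 + 0.0016 + 0.2209 = 0.3098
B_3 = 1 / 0.3098 = 3.2279
Σp_4ᵢ² = 0.19² + 0.30² + 0.24² + 0.20² + 0.07² = 0.0361 + 0.0900 + 0.0576 + 0.0400 + 0.0049 = 0.2286
B_4 = 1 / 0.2286 = 4.3745
Ranking by B (broadest → narrowest): species 4 (4.37) > species 3 (3.23) > species 1 (2.86)

species 4 > species 3 > species 1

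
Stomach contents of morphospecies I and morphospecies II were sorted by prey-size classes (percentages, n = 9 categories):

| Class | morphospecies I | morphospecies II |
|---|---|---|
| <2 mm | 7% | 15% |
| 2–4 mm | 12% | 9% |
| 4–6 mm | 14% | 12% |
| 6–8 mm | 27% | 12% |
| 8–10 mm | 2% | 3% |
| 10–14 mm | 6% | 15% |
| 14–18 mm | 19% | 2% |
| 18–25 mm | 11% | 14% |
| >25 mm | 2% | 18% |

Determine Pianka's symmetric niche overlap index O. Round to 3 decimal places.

0.690

Convert percentages to proportions (divide by 100).
Σ p₁ᵢp₂ᵢ = 0.0105 + 0.0108 + 0.0168 + 0.0324 + 0.0006 + 0.0090 + 0.0038 + 0.0154 + 0.0036 = 0.1029
Σp_1ᵢ² = 0.07² + 0.12² + 0.14² + 0.27² + 0.02² + 0.06² + 0.19² + 0.11² + 0.02² = 0.0049 + 0.0144 + 0.0196 + 0.0729 + 0.0004 + 0.0036 + 0.0361 + 0.0121 + 0.0004 = 0.1644
Σp_2ᵢ² = 0.15² + 0.09² + 0.12² + 0.12² + 0.03² + 0.15² + 0.02² + 0.14² + 0.18² = 0.0225 + 0.0081 + 0.0144 + 0.0144 + 0.0009 + 0.0225 + 0.0004 + 0.0196 + 0.0324 = 0.1352
O = 0.1029 / √(0.1644 × 0.1352) = 0.1029 / 0.149087 = 0.69020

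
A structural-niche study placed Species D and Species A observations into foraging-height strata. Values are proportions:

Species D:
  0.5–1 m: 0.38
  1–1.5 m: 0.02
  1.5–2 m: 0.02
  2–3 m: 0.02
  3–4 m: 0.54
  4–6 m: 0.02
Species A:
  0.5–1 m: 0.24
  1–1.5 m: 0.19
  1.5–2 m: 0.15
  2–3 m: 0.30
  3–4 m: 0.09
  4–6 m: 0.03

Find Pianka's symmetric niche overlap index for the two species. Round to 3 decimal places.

0.499

Σ p₁ᵢp₂ᵢ = 0.0912 + 0.0038 + 0.0030 + 0.0060 + 0.0486 + 0.0006 = 0.1532
Σp_1ᵢ² = 0.38² + 0.02² + 0.02² + 0.02² + 0.54² + 0.02² = 0.1444 + 0.0004 + 0.0004 + 0.0004 + 0.2916 + 0.0004 = 0.4376
Σp_2ᵢ² = 0.24² + 0.19² + 0.15² + 0.30² + 0.09² + 0.03² = 0.0576 + 0.0361 + 0.0225 + 0.0900 + 0.0081 + 0.0009 = 0.2152
O = 0.1532 / √(0.4376 × 0.2152) = 0.1532 / 0.306874 = 0.49923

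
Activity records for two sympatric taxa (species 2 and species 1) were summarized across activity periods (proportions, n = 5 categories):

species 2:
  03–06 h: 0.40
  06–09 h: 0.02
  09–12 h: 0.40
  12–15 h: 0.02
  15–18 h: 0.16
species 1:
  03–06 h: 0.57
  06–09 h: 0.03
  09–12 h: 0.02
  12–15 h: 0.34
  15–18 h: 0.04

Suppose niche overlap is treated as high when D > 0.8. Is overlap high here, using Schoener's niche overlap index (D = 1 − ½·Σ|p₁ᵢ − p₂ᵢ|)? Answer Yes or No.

No

Σ|p₁ᵢ − p₂ᵢ| = 0.17 + 0.01 + 0.38 + 0.32 + 0.12 = 1.00
D = 1 − ½ × 1.00 = 1 − 0.500 = 0.5000
D = 0.5000 < 0.8 → No.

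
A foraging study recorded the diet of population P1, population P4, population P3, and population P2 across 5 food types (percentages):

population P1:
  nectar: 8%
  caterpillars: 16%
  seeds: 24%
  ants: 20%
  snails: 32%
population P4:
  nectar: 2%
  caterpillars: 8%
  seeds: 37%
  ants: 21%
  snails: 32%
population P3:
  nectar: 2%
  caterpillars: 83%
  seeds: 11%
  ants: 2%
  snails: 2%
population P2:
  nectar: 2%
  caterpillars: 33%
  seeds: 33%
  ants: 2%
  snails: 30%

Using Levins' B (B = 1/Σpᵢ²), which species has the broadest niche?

Convert percentages to proportions (divide by 100).
Σp_P1ᵢ² = 0.08² + 0.16² + 0.24² + 0.20² + 0.32² = 0.0064 + 0.0256 + 0.0576 + 0.0400 + 0.1024 = 0.2320
B_P1 = 1 / 0.2320 = 4.3103
Σp_P4ᵢ² = 0.02² + 0.08² + 0.37² + 0.21² + 0.32² = 0.0004 + 0.0064 + 0.1369 + 0.0441 + 0.1024 = 0.2902
B_P4 = 1 / 0.2902 = 3.4459
Σp_P3ᵢ² = 0.02² + 0.83² + 0.11² + 0.02² + 0.02² = 0.0004 + 0.6889 + 0.0121 + 0.0004 + 0.0004 = 0.7022
B_P3 = 1 / 0.7022 = 1.4241
Σp_P2ᵢ² = 0.02² + 0.33² + 0.33² + 0.02² + 0.30² = 0.0004 + 0.1089 + 0.1089 + 0.0004 + 0.0900 = 0.3086
B_P2 = 1 / 0.3086 = 3.2404
Highest B → broadest niche (most generalist): population P1 (B = 4.31).

population P1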